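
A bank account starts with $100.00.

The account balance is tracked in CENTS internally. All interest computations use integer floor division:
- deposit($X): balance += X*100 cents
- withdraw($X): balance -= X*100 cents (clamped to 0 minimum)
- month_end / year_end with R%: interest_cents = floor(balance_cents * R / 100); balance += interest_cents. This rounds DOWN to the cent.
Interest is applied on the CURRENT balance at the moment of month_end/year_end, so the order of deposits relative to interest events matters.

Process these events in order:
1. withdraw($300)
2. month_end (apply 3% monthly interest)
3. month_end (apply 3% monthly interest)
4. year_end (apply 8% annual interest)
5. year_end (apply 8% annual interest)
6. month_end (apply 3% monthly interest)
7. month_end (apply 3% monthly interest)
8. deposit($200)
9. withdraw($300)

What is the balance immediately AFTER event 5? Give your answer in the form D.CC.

Answer: 0.00

Derivation:
After 1 (withdraw($300)): balance=$0.00 total_interest=$0.00
After 2 (month_end (apply 3% monthly interest)): balance=$0.00 total_interest=$0.00
After 3 (month_end (apply 3% monthly interest)): balance=$0.00 total_interest=$0.00
After 4 (year_end (apply 8% annual interest)): balance=$0.00 total_interest=$0.00
After 5 (year_end (apply 8% annual interest)): balance=$0.00 total_interest=$0.00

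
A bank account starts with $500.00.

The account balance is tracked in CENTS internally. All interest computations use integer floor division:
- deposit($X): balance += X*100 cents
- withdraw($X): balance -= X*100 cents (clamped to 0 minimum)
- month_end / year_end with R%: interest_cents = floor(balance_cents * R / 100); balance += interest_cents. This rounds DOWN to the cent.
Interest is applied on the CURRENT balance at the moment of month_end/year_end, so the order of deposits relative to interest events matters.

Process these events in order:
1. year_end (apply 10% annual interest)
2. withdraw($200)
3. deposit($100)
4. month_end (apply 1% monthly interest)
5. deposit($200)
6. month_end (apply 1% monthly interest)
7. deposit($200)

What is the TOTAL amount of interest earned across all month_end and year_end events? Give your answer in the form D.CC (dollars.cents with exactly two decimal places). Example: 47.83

After 1 (year_end (apply 10% annual interest)): balance=$550.00 total_interest=$50.00
After 2 (withdraw($200)): balance=$350.00 total_interest=$50.00
After 3 (deposit($100)): balance=$450.00 total_interest=$50.00
After 4 (month_end (apply 1% monthly interest)): balance=$454.50 total_interest=$54.50
After 5 (deposit($200)): balance=$654.50 total_interest=$54.50
After 6 (month_end (apply 1% monthly interest)): balance=$661.04 total_interest=$61.04
After 7 (deposit($200)): balance=$861.04 total_interest=$61.04

Answer: 61.04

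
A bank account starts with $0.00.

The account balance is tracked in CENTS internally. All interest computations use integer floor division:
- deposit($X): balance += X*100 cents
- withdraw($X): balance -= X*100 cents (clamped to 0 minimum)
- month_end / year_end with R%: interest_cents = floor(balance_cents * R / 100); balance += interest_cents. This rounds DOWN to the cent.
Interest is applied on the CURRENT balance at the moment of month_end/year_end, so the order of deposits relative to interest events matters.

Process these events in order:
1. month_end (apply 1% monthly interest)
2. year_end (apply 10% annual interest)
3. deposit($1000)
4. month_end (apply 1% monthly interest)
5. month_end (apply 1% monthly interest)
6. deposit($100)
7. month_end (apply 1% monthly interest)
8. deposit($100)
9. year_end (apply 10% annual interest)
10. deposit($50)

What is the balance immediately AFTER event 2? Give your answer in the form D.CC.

After 1 (month_end (apply 1% monthly interest)): balance=$0.00 total_interest=$0.00
After 2 (year_end (apply 10% annual interest)): balance=$0.00 total_interest=$0.00

Answer: 0.00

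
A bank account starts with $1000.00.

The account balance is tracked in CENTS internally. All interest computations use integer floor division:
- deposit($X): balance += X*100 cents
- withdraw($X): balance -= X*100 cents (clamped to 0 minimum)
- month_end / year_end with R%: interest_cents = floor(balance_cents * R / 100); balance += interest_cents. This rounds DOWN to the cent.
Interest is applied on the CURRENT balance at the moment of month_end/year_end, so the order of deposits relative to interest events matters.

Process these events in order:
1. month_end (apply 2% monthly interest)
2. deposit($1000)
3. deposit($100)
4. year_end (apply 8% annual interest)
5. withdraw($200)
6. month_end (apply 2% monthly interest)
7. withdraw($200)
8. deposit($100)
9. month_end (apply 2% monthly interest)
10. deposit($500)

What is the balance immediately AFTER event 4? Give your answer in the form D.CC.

After 1 (month_end (apply 2% monthly interest)): balance=$1020.00 total_interest=$20.00
After 2 (deposit($1000)): balance=$2020.00 total_interest=$20.00
After 3 (deposit($100)): balance=$2120.00 total_interest=$20.00
After 4 (year_end (apply 8% annual interest)): balance=$2289.60 total_interest=$189.60

Answer: 2289.60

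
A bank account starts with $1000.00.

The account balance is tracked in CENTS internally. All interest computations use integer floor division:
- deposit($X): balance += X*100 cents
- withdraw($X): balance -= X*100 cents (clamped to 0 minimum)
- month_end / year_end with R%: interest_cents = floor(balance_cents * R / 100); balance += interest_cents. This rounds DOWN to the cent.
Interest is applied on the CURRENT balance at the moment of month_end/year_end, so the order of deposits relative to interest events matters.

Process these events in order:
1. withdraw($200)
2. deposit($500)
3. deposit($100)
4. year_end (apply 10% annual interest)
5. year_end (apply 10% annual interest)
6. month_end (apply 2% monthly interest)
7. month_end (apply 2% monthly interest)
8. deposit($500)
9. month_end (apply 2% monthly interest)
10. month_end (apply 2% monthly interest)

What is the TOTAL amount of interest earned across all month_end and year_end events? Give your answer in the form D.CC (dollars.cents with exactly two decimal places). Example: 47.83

Answer: 453.82

Derivation:
After 1 (withdraw($200)): balance=$800.00 total_interest=$0.00
After 2 (deposit($500)): balance=$1300.00 total_interest=$0.00
After 3 (deposit($100)): balance=$1400.00 total_interest=$0.00
After 4 (year_end (apply 10% annual interest)): balance=$1540.00 total_interest=$140.00
After 5 (year_end (apply 10% annual interest)): balance=$1694.00 total_interest=$294.00
After 6 (month_end (apply 2% monthly interest)): balance=$1727.88 total_interest=$327.88
After 7 (month_end (apply 2% monthly interest)): balance=$1762.43 total_interest=$362.43
After 8 (deposit($500)): balance=$2262.43 total_interest=$362.43
After 9 (month_end (apply 2% monthly interest)): balance=$2307.67 total_interest=$407.67
After 10 (month_end (apply 2% monthly interest)): balance=$2353.82 total_interest=$453.82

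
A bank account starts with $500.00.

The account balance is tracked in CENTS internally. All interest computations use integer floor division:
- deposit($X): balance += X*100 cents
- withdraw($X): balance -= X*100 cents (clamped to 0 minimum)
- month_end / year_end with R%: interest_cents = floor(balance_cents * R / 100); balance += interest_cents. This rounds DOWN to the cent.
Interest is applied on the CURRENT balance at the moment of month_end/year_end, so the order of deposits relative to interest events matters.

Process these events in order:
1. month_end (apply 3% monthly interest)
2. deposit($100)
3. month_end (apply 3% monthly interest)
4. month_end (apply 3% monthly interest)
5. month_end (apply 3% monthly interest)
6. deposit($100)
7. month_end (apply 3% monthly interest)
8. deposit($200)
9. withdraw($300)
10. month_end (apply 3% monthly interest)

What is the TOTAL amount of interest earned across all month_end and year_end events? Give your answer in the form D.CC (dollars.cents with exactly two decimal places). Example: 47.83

Answer: 116.03

Derivation:
After 1 (month_end (apply 3% monthly interest)): balance=$515.00 total_interest=$15.00
After 2 (deposit($100)): balance=$615.00 total_interest=$15.00
After 3 (month_end (apply 3% monthly interest)): balance=$633.45 total_interest=$33.45
After 4 (month_end (apply 3% monthly interest)): balance=$652.45 total_interest=$52.45
After 5 (month_end (apply 3% monthly interest)): balance=$672.02 total_interest=$72.02
After 6 (deposit($100)): balance=$772.02 total_interest=$72.02
After 7 (month_end (apply 3% monthly interest)): balance=$795.18 total_interest=$95.18
After 8 (deposit($200)): balance=$995.18 total_interest=$95.18
After 9 (withdraw($300)): balance=$695.18 total_interest=$95.18
After 10 (month_end (apply 3% monthly interest)): balance=$716.03 total_interest=$116.03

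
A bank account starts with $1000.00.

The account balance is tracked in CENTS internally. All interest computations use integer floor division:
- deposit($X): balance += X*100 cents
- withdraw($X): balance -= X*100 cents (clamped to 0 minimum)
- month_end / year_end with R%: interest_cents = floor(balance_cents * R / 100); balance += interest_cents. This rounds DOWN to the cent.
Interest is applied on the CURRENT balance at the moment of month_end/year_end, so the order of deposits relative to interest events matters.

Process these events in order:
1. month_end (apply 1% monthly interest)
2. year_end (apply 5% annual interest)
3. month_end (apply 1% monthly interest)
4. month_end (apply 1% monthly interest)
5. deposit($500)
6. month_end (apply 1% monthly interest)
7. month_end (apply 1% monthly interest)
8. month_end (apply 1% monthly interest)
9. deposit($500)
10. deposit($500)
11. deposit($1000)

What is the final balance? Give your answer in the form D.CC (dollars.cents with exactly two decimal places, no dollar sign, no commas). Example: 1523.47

After 1 (month_end (apply 1% monthly interest)): balance=$1010.00 total_interest=$10.00
After 2 (year_end (apply 5% annual interest)): balance=$1060.50 total_interest=$60.50
After 3 (month_end (apply 1% monthly interest)): balance=$1071.10 total_interest=$71.10
After 4 (month_end (apply 1% monthly interest)): balance=$1081.81 total_interest=$81.81
After 5 (deposit($500)): balance=$1581.81 total_interest=$81.81
After 6 (month_end (apply 1% monthly interest)): balance=$1597.62 total_interest=$97.62
After 7 (month_end (apply 1% monthly interest)): balance=$1613.59 total_interest=$113.59
After 8 (month_end (apply 1% monthly interest)): balance=$1629.72 total_interest=$129.72
After 9 (deposit($500)): balance=$2129.72 total_interest=$129.72
After 10 (deposit($500)): balance=$2629.72 total_interest=$129.72
After 11 (deposit($1000)): balance=$3629.72 total_interest=$129.72

Answer: 3629.72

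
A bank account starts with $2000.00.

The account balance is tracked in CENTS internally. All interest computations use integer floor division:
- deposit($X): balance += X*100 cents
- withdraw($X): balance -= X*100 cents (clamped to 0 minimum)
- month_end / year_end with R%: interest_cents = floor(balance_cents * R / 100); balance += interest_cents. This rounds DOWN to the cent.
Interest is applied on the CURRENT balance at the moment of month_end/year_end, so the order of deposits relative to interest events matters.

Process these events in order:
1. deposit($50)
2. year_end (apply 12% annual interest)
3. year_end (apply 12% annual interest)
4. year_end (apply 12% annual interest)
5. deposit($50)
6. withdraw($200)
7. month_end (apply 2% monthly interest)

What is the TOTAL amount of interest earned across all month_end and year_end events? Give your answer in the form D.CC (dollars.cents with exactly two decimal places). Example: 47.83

Answer: 884.70

Derivation:
After 1 (deposit($50)): balance=$2050.00 total_interest=$0.00
After 2 (year_end (apply 12% annual interest)): balance=$2296.00 total_interest=$246.00
After 3 (year_end (apply 12% annual interest)): balance=$2571.52 total_interest=$521.52
After 4 (year_end (apply 12% annual interest)): balance=$2880.10 total_interest=$830.10
After 5 (deposit($50)): balance=$2930.10 total_interest=$830.10
After 6 (withdraw($200)): balance=$2730.10 total_interest=$830.10
After 7 (month_end (apply 2% monthly interest)): balance=$2784.70 total_interest=$884.70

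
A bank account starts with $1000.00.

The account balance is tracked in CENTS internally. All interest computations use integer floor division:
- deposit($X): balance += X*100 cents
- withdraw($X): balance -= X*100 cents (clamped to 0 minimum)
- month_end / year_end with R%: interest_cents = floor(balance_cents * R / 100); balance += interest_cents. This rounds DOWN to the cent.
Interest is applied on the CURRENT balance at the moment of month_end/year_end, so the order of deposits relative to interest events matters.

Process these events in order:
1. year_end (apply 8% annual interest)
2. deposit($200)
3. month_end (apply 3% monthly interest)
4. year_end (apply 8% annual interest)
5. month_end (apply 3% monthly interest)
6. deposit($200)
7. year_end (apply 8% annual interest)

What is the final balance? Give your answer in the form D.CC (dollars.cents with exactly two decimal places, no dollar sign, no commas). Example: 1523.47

After 1 (year_end (apply 8% annual interest)): balance=$1080.00 total_interest=$80.00
After 2 (deposit($200)): balance=$1280.00 total_interest=$80.00
After 3 (month_end (apply 3% monthly interest)): balance=$1318.40 total_interest=$118.40
After 4 (year_end (apply 8% annual interest)): balance=$1423.87 total_interest=$223.87
After 5 (month_end (apply 3% monthly interest)): balance=$1466.58 total_interest=$266.58
After 6 (deposit($200)): balance=$1666.58 total_interest=$266.58
After 7 (year_end (apply 8% annual interest)): balance=$1799.90 total_interest=$399.90

Answer: 1799.90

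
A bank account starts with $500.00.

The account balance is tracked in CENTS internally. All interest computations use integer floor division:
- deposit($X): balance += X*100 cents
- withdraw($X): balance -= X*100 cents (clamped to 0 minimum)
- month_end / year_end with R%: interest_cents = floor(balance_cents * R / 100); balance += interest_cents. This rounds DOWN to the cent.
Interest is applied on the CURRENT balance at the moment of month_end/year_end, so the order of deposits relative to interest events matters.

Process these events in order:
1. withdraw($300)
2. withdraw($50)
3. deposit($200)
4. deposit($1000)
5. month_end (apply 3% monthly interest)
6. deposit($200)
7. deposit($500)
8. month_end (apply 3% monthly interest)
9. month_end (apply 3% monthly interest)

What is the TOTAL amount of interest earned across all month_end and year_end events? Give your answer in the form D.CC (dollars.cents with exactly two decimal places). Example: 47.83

Answer: 167.80

Derivation:
After 1 (withdraw($300)): balance=$200.00 total_interest=$0.00
After 2 (withdraw($50)): balance=$150.00 total_interest=$0.00
After 3 (deposit($200)): balance=$350.00 total_interest=$0.00
After 4 (deposit($1000)): balance=$1350.00 total_interest=$0.00
After 5 (month_end (apply 3% monthly interest)): balance=$1390.50 total_interest=$40.50
After 6 (deposit($200)): balance=$1590.50 total_interest=$40.50
After 7 (deposit($500)): balance=$2090.50 total_interest=$40.50
After 8 (month_end (apply 3% monthly interest)): balance=$2153.21 total_interest=$103.21
After 9 (month_end (apply 3% monthly interest)): balance=$2217.80 total_interest=$167.80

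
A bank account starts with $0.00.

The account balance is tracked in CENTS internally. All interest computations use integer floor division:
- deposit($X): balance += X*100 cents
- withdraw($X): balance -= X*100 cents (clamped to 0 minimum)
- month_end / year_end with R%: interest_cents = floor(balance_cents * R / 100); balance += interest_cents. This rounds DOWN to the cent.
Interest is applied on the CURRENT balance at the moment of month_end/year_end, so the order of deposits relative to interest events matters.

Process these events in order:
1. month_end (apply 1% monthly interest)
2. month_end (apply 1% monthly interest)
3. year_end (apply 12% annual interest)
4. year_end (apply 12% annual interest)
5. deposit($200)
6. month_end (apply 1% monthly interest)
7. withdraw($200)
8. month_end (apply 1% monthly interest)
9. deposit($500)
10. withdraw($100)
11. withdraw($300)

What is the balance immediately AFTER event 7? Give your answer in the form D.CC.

Answer: 2.00

Derivation:
After 1 (month_end (apply 1% monthly interest)): balance=$0.00 total_interest=$0.00
After 2 (month_end (apply 1% monthly interest)): balance=$0.00 total_interest=$0.00
After 3 (year_end (apply 12% annual interest)): balance=$0.00 total_interest=$0.00
After 4 (year_end (apply 12% annual interest)): balance=$0.00 total_interest=$0.00
After 5 (deposit($200)): balance=$200.00 total_interest=$0.00
After 6 (month_end (apply 1% monthly interest)): balance=$202.00 total_interest=$2.00
After 7 (withdraw($200)): balance=$2.00 total_interest=$2.00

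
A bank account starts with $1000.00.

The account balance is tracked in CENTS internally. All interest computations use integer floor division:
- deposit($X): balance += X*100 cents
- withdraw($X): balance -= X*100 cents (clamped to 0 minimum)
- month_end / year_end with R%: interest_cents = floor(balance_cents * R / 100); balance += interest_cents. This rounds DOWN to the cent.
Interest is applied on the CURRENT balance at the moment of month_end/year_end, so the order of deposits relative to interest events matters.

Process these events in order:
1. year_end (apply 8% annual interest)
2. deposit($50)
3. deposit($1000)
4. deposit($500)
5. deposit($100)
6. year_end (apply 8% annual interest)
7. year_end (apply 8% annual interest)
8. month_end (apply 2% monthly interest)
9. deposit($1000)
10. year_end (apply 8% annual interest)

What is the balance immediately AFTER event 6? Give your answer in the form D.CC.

After 1 (year_end (apply 8% annual interest)): balance=$1080.00 total_interest=$80.00
After 2 (deposit($50)): balance=$1130.00 total_interest=$80.00
After 3 (deposit($1000)): balance=$2130.00 total_interest=$80.00
After 4 (deposit($500)): balance=$2630.00 total_interest=$80.00
After 5 (deposit($100)): balance=$2730.00 total_interest=$80.00
After 6 (year_end (apply 8% annual interest)): balance=$2948.40 total_interest=$298.40

Answer: 2948.40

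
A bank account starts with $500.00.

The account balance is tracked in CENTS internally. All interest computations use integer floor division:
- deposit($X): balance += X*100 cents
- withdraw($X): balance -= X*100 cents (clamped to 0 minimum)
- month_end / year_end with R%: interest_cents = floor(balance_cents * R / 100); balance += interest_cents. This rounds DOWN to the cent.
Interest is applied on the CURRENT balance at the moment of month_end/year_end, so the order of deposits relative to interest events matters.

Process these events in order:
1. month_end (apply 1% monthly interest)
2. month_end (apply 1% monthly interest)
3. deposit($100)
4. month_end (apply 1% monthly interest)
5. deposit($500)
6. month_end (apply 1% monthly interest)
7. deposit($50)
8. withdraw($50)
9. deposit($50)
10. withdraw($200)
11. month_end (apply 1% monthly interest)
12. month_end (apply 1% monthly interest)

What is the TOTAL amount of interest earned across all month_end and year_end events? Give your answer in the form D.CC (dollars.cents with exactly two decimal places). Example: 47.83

Answer: 46.95

Derivation:
After 1 (month_end (apply 1% monthly interest)): balance=$505.00 total_interest=$5.00
After 2 (month_end (apply 1% monthly interest)): balance=$510.05 total_interest=$10.05
After 3 (deposit($100)): balance=$610.05 total_interest=$10.05
After 4 (month_end (apply 1% monthly interest)): balance=$616.15 total_interest=$16.15
After 5 (deposit($500)): balance=$1116.15 total_interest=$16.15
After 6 (month_end (apply 1% monthly interest)): balance=$1127.31 total_interest=$27.31
After 7 (deposit($50)): balance=$1177.31 total_interest=$27.31
After 8 (withdraw($50)): balance=$1127.31 total_interest=$27.31
After 9 (deposit($50)): balance=$1177.31 total_interest=$27.31
After 10 (withdraw($200)): balance=$977.31 total_interest=$27.31
After 11 (month_end (apply 1% monthly interest)): balance=$987.08 total_interest=$37.08
After 12 (month_end (apply 1% monthly interest)): balance=$996.95 total_interest=$46.95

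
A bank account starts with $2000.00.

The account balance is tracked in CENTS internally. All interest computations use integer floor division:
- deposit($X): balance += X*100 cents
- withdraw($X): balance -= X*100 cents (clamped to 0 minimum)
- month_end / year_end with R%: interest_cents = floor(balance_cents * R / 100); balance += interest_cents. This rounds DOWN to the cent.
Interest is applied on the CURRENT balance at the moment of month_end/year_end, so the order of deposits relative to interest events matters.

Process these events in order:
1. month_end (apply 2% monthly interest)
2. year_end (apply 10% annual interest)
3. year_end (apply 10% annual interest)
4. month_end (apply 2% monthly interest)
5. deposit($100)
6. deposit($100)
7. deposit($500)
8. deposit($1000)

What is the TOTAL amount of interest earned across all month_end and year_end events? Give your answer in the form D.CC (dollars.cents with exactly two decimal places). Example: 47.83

Answer: 517.76

Derivation:
After 1 (month_end (apply 2% monthly interest)): balance=$2040.00 total_interest=$40.00
After 2 (year_end (apply 10% annual interest)): balance=$2244.00 total_interest=$244.00
After 3 (year_end (apply 10% annual interest)): balance=$2468.40 total_interest=$468.40
After 4 (month_end (apply 2% monthly interest)): balance=$2517.76 total_interest=$517.76
After 5 (deposit($100)): balance=$2617.76 total_interest=$517.76
After 6 (deposit($100)): balance=$2717.76 total_interest=$517.76
After 7 (deposit($500)): balance=$3217.76 total_interest=$517.76
After 8 (deposit($1000)): balance=$4217.76 total_interest=$517.76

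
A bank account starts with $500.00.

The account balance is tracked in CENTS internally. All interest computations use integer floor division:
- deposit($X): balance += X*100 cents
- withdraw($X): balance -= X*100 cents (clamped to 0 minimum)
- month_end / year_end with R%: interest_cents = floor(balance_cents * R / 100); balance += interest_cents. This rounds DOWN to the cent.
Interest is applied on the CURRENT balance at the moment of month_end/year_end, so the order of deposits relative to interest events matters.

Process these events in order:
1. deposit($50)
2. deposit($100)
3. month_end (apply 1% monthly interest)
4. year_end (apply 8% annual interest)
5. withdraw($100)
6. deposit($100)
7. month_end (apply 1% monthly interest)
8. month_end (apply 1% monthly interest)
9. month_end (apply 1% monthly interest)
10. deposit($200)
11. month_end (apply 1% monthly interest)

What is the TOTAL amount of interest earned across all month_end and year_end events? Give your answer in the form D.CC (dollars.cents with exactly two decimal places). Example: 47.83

After 1 (deposit($50)): balance=$550.00 total_interest=$0.00
After 2 (deposit($100)): balance=$650.00 total_interest=$0.00
After 3 (month_end (apply 1% monthly interest)): balance=$656.50 total_interest=$6.50
After 4 (year_end (apply 8% annual interest)): balance=$709.02 total_interest=$59.02
After 5 (withdraw($100)): balance=$609.02 total_interest=$59.02
After 6 (deposit($100)): balance=$709.02 total_interest=$59.02
After 7 (month_end (apply 1% monthly interest)): balance=$716.11 total_interest=$66.11
After 8 (month_end (apply 1% monthly interest)): balance=$723.27 total_interest=$73.27
After 9 (month_end (apply 1% monthly interest)): balance=$730.50 total_interest=$80.50
After 10 (deposit($200)): balance=$930.50 total_interest=$80.50
After 11 (month_end (apply 1% monthly interest)): balance=$939.80 total_interest=$89.80

Answer: 89.80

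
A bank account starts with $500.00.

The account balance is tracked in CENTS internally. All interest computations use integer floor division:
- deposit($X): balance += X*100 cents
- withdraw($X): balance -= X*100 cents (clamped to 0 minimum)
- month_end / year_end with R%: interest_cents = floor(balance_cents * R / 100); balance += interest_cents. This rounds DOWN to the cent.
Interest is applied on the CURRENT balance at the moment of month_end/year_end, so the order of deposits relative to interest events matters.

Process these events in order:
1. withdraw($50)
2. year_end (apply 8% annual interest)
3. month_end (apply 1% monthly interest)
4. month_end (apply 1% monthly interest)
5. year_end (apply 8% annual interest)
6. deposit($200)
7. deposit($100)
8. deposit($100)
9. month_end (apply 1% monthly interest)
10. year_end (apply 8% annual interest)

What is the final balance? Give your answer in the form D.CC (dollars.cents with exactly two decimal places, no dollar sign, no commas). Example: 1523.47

After 1 (withdraw($50)): balance=$450.00 total_interest=$0.00
After 2 (year_end (apply 8% annual interest)): balance=$486.00 total_interest=$36.00
After 3 (month_end (apply 1% monthly interest)): balance=$490.86 total_interest=$40.86
After 4 (month_end (apply 1% monthly interest)): balance=$495.76 total_interest=$45.76
After 5 (year_end (apply 8% annual interest)): balance=$535.42 total_interest=$85.42
After 6 (deposit($200)): balance=$735.42 total_interest=$85.42
After 7 (deposit($100)): balance=$835.42 total_interest=$85.42
After 8 (deposit($100)): balance=$935.42 total_interest=$85.42
After 9 (month_end (apply 1% monthly interest)): balance=$944.77 total_interest=$94.77
After 10 (year_end (apply 8% annual interest)): balance=$1020.35 total_interest=$170.35

Answer: 1020.35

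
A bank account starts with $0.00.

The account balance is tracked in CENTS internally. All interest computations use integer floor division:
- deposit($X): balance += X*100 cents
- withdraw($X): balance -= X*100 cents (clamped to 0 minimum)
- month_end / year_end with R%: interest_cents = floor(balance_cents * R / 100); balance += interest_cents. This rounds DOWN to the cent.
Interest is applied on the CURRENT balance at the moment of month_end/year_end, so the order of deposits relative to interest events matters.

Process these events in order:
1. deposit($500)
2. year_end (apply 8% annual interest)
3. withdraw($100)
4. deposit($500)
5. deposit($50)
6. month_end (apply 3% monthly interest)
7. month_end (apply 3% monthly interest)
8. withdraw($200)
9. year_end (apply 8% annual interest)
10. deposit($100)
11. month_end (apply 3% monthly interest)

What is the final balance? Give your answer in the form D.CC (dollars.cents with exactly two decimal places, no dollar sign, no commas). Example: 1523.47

After 1 (deposit($500)): balance=$500.00 total_interest=$0.00
After 2 (year_end (apply 8% annual interest)): balance=$540.00 total_interest=$40.00
After 3 (withdraw($100)): balance=$440.00 total_interest=$40.00
After 4 (deposit($500)): balance=$940.00 total_interest=$40.00
After 5 (deposit($50)): balance=$990.00 total_interest=$40.00
After 6 (month_end (apply 3% monthly interest)): balance=$1019.70 total_interest=$69.70
After 7 (month_end (apply 3% monthly interest)): balance=$1050.29 total_interest=$100.29
After 8 (withdraw($200)): balance=$850.29 total_interest=$100.29
After 9 (year_end (apply 8% annual interest)): balance=$918.31 total_interest=$168.31
After 10 (deposit($100)): balance=$1018.31 total_interest=$168.31
After 11 (month_end (apply 3% monthly interest)): balance=$1048.85 total_interest=$198.85

Answer: 1048.85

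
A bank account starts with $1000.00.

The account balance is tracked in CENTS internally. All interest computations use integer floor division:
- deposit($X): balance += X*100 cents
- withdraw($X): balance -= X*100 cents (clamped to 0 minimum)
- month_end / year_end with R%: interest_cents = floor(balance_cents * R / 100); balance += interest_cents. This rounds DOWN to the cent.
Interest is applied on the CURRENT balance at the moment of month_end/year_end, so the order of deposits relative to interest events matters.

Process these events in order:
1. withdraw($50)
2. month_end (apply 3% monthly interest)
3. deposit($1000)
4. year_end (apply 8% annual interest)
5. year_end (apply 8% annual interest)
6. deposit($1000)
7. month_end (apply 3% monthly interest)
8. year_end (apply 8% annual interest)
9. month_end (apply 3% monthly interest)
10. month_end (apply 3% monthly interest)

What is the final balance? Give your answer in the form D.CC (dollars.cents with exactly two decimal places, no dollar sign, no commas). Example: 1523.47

Answer: 3903.57

Derivation:
After 1 (withdraw($50)): balance=$950.00 total_interest=$0.00
After 2 (month_end (apply 3% monthly interest)): balance=$978.50 total_interest=$28.50
After 3 (deposit($1000)): balance=$1978.50 total_interest=$28.50
After 4 (year_end (apply 8% annual interest)): balance=$2136.78 total_interest=$186.78
After 5 (year_end (apply 8% annual interest)): balance=$2307.72 total_interest=$357.72
After 6 (deposit($1000)): balance=$3307.72 total_interest=$357.72
After 7 (month_end (apply 3% monthly interest)): balance=$3406.95 total_interest=$456.95
After 8 (year_end (apply 8% annual interest)): balance=$3679.50 total_interest=$729.50
After 9 (month_end (apply 3% monthly interest)): balance=$3789.88 total_interest=$839.88
After 10 (month_end (apply 3% monthly interest)): balance=$3903.57 total_interest=$953.57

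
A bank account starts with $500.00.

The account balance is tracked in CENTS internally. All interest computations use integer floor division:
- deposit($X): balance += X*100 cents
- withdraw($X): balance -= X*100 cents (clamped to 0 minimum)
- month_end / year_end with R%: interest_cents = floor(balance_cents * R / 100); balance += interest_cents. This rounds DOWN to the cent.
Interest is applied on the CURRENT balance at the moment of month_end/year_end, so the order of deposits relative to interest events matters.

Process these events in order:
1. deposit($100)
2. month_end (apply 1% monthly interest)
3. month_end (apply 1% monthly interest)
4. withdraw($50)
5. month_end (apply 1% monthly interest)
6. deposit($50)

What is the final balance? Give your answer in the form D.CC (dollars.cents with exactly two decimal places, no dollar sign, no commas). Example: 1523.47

Answer: 617.68

Derivation:
After 1 (deposit($100)): balance=$600.00 total_interest=$0.00
After 2 (month_end (apply 1% monthly interest)): balance=$606.00 total_interest=$6.00
After 3 (month_end (apply 1% monthly interest)): balance=$612.06 total_interest=$12.06
After 4 (withdraw($50)): balance=$562.06 total_interest=$12.06
After 5 (month_end (apply 1% monthly interest)): balance=$567.68 total_interest=$17.68
After 6 (deposit($50)): balance=$617.68 total_interest=$17.68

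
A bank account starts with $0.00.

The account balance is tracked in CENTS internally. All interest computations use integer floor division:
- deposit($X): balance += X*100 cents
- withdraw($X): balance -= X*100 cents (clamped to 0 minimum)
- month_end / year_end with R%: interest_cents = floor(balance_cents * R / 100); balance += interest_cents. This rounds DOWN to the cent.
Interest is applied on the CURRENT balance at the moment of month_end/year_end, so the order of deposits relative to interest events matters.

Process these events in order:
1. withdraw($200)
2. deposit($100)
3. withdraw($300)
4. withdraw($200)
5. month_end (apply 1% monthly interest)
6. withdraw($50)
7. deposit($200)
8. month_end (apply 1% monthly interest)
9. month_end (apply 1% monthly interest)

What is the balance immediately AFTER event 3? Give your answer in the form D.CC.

Answer: 0.00

Derivation:
After 1 (withdraw($200)): balance=$0.00 total_interest=$0.00
After 2 (deposit($100)): balance=$100.00 total_interest=$0.00
After 3 (withdraw($300)): balance=$0.00 total_interest=$0.00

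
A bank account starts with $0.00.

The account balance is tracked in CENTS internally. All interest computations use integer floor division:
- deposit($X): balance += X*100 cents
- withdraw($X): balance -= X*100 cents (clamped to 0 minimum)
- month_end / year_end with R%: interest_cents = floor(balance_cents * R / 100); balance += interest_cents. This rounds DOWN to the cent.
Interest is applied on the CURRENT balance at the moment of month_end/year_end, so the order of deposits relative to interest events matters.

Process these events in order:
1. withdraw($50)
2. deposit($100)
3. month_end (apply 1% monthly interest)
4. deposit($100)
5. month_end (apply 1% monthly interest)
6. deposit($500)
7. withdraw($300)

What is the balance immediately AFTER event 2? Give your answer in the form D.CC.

Answer: 100.00

Derivation:
After 1 (withdraw($50)): balance=$0.00 total_interest=$0.00
After 2 (deposit($100)): balance=$100.00 total_interest=$0.00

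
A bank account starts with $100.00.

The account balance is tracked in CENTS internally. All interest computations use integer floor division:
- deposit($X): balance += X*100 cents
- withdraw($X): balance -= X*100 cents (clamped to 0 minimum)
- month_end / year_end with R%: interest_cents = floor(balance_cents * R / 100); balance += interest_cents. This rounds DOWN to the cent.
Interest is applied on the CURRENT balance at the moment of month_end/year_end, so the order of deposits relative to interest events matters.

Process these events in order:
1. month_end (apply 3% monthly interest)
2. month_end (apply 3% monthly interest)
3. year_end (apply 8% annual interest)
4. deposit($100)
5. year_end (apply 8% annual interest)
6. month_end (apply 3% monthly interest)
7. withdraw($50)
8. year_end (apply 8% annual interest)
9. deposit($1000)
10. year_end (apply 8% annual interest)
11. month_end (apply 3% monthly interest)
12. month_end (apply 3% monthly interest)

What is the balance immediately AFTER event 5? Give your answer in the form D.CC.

After 1 (month_end (apply 3% monthly interest)): balance=$103.00 total_interest=$3.00
After 2 (month_end (apply 3% monthly interest)): balance=$106.09 total_interest=$6.09
After 3 (year_end (apply 8% annual interest)): balance=$114.57 total_interest=$14.57
After 4 (deposit($100)): balance=$214.57 total_interest=$14.57
After 5 (year_end (apply 8% annual interest)): balance=$231.73 total_interest=$31.73

Answer: 231.73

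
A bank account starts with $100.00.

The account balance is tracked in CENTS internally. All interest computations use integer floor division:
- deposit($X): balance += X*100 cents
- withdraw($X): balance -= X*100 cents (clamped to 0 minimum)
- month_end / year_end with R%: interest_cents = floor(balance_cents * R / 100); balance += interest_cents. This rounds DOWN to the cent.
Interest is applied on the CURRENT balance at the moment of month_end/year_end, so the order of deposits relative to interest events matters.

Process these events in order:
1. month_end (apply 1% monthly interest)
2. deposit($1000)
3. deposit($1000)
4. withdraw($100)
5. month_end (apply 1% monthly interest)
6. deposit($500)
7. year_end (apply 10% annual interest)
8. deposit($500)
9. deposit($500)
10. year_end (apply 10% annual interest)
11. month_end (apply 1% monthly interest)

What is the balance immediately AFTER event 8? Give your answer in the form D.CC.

Answer: 3273.11

Derivation:
After 1 (month_end (apply 1% monthly interest)): balance=$101.00 total_interest=$1.00
After 2 (deposit($1000)): balance=$1101.00 total_interest=$1.00
After 3 (deposit($1000)): balance=$2101.00 total_interest=$1.00
After 4 (withdraw($100)): balance=$2001.00 total_interest=$1.00
After 5 (month_end (apply 1% monthly interest)): balance=$2021.01 total_interest=$21.01
After 6 (deposit($500)): balance=$2521.01 total_interest=$21.01
After 7 (year_end (apply 10% annual interest)): balance=$2773.11 total_interest=$273.11
After 8 (deposit($500)): balance=$3273.11 total_interest=$273.11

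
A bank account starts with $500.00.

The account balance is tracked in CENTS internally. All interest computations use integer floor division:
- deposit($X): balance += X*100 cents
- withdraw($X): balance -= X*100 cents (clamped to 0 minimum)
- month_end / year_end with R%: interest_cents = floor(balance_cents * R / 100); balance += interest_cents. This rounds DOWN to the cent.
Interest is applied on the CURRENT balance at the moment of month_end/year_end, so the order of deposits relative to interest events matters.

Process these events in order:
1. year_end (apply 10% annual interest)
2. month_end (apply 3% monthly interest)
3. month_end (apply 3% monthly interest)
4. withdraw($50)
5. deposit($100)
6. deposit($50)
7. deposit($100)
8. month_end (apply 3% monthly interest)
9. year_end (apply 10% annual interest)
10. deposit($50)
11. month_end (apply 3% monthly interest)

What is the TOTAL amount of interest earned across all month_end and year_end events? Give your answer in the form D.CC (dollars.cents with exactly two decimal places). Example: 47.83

Answer: 215.81

Derivation:
After 1 (year_end (apply 10% annual interest)): balance=$550.00 total_interest=$50.00
After 2 (month_end (apply 3% monthly interest)): balance=$566.50 total_interest=$66.50
After 3 (month_end (apply 3% monthly interest)): balance=$583.49 total_interest=$83.49
After 4 (withdraw($50)): balance=$533.49 total_interest=$83.49
After 5 (deposit($100)): balance=$633.49 total_interest=$83.49
After 6 (deposit($50)): balance=$683.49 total_interest=$83.49
After 7 (deposit($100)): balance=$783.49 total_interest=$83.49
After 8 (month_end (apply 3% monthly interest)): balance=$806.99 total_interest=$106.99
After 9 (year_end (apply 10% annual interest)): balance=$887.68 total_interest=$187.68
After 10 (deposit($50)): balance=$937.68 total_interest=$187.68
After 11 (month_end (apply 3% monthly interest)): balance=$965.81 total_interest=$215.81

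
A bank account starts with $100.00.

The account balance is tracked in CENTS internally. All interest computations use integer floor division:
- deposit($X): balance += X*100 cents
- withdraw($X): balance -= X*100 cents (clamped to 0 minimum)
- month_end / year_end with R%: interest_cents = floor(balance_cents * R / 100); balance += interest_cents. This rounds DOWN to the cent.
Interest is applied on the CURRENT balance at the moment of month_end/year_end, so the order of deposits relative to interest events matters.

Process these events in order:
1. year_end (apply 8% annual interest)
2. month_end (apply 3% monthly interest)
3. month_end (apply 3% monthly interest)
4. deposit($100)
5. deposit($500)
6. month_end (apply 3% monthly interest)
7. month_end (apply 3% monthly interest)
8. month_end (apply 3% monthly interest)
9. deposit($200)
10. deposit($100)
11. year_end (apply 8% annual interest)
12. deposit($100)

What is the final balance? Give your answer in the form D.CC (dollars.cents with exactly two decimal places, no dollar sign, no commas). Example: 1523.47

Answer: 1267.28

Derivation:
After 1 (year_end (apply 8% annual interest)): balance=$108.00 total_interest=$8.00
After 2 (month_end (apply 3% monthly interest)): balance=$111.24 total_interest=$11.24
After 3 (month_end (apply 3% monthly interest)): balance=$114.57 total_interest=$14.57
After 4 (deposit($100)): balance=$214.57 total_interest=$14.57
After 5 (deposit($500)): balance=$714.57 total_interest=$14.57
After 6 (month_end (apply 3% monthly interest)): balance=$736.00 total_interest=$36.00
After 7 (month_end (apply 3% monthly interest)): balance=$758.08 total_interest=$58.08
After 8 (month_end (apply 3% monthly interest)): balance=$780.82 total_interest=$80.82
After 9 (deposit($200)): balance=$980.82 total_interest=$80.82
After 10 (deposit($100)): balance=$1080.82 total_interest=$80.82
After 11 (year_end (apply 8% annual interest)): balance=$1167.28 total_interest=$167.28
After 12 (deposit($100)): balance=$1267.28 total_interest=$167.28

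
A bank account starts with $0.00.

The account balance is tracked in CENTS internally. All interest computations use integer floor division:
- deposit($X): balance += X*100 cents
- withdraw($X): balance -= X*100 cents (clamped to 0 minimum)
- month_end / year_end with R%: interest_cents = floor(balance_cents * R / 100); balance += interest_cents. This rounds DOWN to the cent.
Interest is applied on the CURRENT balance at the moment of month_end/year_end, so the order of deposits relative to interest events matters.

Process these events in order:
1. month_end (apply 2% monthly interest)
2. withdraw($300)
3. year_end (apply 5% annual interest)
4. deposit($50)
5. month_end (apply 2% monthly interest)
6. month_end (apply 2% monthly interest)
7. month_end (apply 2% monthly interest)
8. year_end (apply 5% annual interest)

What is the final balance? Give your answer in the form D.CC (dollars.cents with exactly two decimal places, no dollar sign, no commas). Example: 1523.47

After 1 (month_end (apply 2% monthly interest)): balance=$0.00 total_interest=$0.00
After 2 (withdraw($300)): balance=$0.00 total_interest=$0.00
After 3 (year_end (apply 5% annual interest)): balance=$0.00 total_interest=$0.00
After 4 (deposit($50)): balance=$50.00 total_interest=$0.00
After 5 (month_end (apply 2% monthly interest)): balance=$51.00 total_interest=$1.00
After 6 (month_end (apply 2% monthly interest)): balance=$52.02 total_interest=$2.02
After 7 (month_end (apply 2% monthly interest)): balance=$53.06 total_interest=$3.06
After 8 (year_end (apply 5% annual interest)): balance=$55.71 total_interest=$5.71

Answer: 55.71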